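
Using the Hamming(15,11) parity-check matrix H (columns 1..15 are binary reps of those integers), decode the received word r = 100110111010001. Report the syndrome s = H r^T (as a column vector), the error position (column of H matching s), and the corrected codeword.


s = (0, 0, 1, 0)^T, error position = 2, corrected codeword c = 110110111010001

Compute s = H r^T mod 2 one row at a time:
  s_1 = 1 + 1 + 0 + 1 + 0 + 0 + 0 + 1 = 4 ≡ 0 (mod 2).
  s_2 = 1 + 1 + 0 + 1 + 0 + 0 + 0 + 1 = 4 ≡ 0 (mod 2).
  s_3 = 0 + 0 + 0 + 1 + 0 + 1 + 0 + 1 = 3 ≡ 1 (mod 2).
  s_4 = 1 + 0 + 1 + 1 + 1 + 1 + 0 + 1 = 6 ≡ 0 (mod 2).
s = (0, 0, 1, 0)^T — this equals column 2 of H (binary 0010), so error is at position 2.
Correct: flip bit 2 of r = 100110111010001 to get c = 110110111010001.


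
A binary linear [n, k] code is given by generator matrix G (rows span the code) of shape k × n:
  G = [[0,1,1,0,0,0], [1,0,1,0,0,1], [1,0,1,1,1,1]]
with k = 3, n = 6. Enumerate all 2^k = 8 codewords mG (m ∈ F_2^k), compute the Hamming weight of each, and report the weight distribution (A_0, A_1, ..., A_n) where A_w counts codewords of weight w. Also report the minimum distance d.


Weight distribution: A_0 = 1, A_2 = 2, A_3 = 2, A_4 = 1, A_5 = 2. Minimum distance d = 2.

Enumerate all 2^3 = 8 messages m ∈ F_2^3.
For each, compute codeword c = mG in F_2^6, then tally its weight.
  m = 000 → c = 000000, weight = 0.
  m = 100 → c = 011000, weight = 2.
  m = 010 → c = 101001, weight = 3.
  m = 110 → c = 110001, weight = 3.
  m = 001 → c = 101111, weight = 5.
  m = 101 → c = 110111, weight = 5.
  m = 011 → c = 000110, weight = 2.
  m = 111 → c = 011110, weight = 4.
Tally weights:
  weight 0: 1 codewords.
  weight 2: 2 codewords.
  weight 3: 2 codewords.
  weight 4: 1 codewords.
  weight 5: 2 codewords.
Minimum distance d = smallest w > 0 with A_w > 0 = 2.
Sanity: Σ A_w = 8 = 2^3 = 8 ✓.


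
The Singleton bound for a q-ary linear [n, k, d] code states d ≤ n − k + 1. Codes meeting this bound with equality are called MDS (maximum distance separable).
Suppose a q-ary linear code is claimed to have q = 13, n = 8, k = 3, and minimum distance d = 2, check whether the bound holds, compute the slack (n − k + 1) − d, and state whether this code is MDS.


Singleton RHS = n − k + 1 = 6, slack = 4, bound satisfied, not MDS.

Singleton bound: d ≤ n − k + 1.
Here n = 8, k = 3, so n − k + 1 = 6.
Given d = 2, check d ≤ 6: YES.
Slack = (n − k + 1) − d = 4.
The code is NOT MDS (slack = 4 > 0).
Description: the claimed parameters are [8, 3, 2]_13; such a code would be non-MDS.


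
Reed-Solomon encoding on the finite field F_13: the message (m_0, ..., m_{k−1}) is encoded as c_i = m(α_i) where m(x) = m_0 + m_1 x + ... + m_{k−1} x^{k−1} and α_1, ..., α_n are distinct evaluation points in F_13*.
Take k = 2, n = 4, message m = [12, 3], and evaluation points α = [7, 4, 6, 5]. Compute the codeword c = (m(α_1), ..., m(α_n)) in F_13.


c = [7, 11, 4, 1]

Message polynomial: m(x) = 12 + 3·x (mod 13).
For each evaluation point α_i, compute m(α_i) mod 13:
  α_1 = 7: Horner steps 3 → 7, so m(7) = 7.
  α_2 = 4: Horner steps 3 → 11, so m(4) = 11.
  α_3 = 6: Horner steps 3 → 4, so m(6) = 4.
  α_4 = 5: Horner steps 3 → 1, so m(5) = 1.
Codeword c = [7, 11, 4, 1] ∈ F_13^4.


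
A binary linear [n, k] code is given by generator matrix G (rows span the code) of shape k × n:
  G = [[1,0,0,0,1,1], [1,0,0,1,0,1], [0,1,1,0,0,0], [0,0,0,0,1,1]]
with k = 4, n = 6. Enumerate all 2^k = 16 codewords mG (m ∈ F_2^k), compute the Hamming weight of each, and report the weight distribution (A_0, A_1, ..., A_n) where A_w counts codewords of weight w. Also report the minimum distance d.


Weight distribution: A_0 = 1, A_1 = 1, A_2 = 4, A_3 = 4, A_4 = 3, A_5 = 3. Minimum distance d = 1.

Enumerate all 2^4 = 16 messages m ∈ F_2^4.
For each, compute codeword c = mG in F_2^6, then tally its weight.
  m = 0000 → c = 000000, weight = 0.
  m = 1000 → c = 100011, weight = 3.
  m = 0100 → c = 100101, weight = 3.
  m = 1100 → c = 000110, weight = 2.
  m = 0010 → c = 011000, weight = 2.
  m = 1010 → c = 111011, weight = 5.
  m = 0110 → c = 111101, weight = 5.
  m = 1110 → c = 011110, weight = 4.
  m = 0001 → c = 000011, weight = 2.
  m = 1001 → c = 100000, weight = 1.
  m = 0101 → c = 100110, weight = 3.
  m = 1101 → c = 000101, weight = 2.
  m = 0011 → c = 011011, weight = 4.
  m = 1011 → c = 111000, weight = 3.
  m = 0111 → c = 111110, weight = 5.
  m = 1111 → c = 011101, weight = 4.
Tally weights:
  weight 0: 1 codewords.
  weight 1: 1 codewords.
  weight 2: 4 codewords.
  weight 3: 4 codewords.
  weight 4: 3 codewords.
  weight 5: 3 codewords.
Minimum distance d = smallest w > 0 with A_w > 0 = 1.
Sanity: Σ A_w = 16 = 2^4 = 16 ✓.


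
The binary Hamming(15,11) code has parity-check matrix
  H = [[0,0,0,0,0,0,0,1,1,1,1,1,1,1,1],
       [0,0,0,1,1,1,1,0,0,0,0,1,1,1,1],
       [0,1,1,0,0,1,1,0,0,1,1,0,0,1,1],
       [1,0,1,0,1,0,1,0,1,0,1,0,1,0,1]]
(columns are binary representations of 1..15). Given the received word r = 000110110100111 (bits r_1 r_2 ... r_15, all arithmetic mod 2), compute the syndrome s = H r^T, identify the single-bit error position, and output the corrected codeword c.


s = (1, 0, 0, 0)^T, error position = 8, corrected codeword c = 000110100100111

Compute s = H r^T mod 2 one row at a time:
  s_1 = 1 + 0 + 1 + 0 + 0 + 1 + 1 + 1 = 5 ≡ 1 (mod 2).
  s_2 = 1 + 1 + 0 + 1 + 0 + 1 + 1 + 1 = 6 ≡ 0 (mod 2).
  s_3 = 0 + 0 + 0 + 1 + 1 + 0 + 1 + 1 = 4 ≡ 0 (mod 2).
  s_4 = 0 + 0 + 1 + 1 + 0 + 0 + 1 + 1 = 4 ≡ 0 (mod 2).
s = (1, 0, 0, 0)^T — this equals column 8 of H (binary 1000), so error is at position 8.
Correct: flip bit 8 of r = 000110110100111 to get c = 000110100100111.


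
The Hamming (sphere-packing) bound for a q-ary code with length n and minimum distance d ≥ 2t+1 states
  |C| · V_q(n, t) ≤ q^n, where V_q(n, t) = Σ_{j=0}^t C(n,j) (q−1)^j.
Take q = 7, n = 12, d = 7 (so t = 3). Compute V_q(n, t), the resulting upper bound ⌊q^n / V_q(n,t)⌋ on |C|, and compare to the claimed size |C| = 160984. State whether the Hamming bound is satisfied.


V_q(n, t) = 49969, q^n = 13841287201, Hamming bound = 276997, |C| = 160984 ≤ bound (satisfied).

Step 1: Compute V_q(n, t) = Σ_{j=0}^3 C(n, j) (q−1)^j.
  j = 0: C(12,0)·(6)^0 = 1·1 = 1.
  j = 1: C(12,1)·(6)^1 = 12·6 = 72.
  j = 2: C(12,2)·(6)^2 = 66·36 = 2376.
  j = 3: C(12,3)·(6)^3 = 220·216 = 47520.
  V_q(n, t) = 1 + 72 + 2376 + 47520 = 49969.
Step 2: q^n = 7^12 = 13841287201.
Step 3: Hamming bound ⌊q^n / V_q(n,t)⌋ = ⌊13841287201/49969⌋ = 276997.
Step 4: Compare |C| = 160984 to 276997: satisfied.
The claimed |C| lies below the Hamming bound.


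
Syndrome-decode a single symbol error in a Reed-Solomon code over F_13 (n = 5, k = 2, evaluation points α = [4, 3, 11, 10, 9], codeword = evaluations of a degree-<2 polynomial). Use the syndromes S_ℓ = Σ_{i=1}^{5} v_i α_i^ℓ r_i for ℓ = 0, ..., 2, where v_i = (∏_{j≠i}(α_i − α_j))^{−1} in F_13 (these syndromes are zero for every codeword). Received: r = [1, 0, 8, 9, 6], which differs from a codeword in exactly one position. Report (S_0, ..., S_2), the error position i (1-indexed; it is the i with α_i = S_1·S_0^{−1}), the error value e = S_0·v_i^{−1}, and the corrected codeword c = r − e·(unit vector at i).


S = (8, 2, 7), error at position 4, error magnitude e = 2, c = [1, 0, 8, 7, 6].

Step 1: column multipliers v_i = (∏_{j≠i}(α_i − α_j))^{−1} mod 13.
  i = 1 (α = 4): (4−3)(4−11)(4−10)(4−9) = 1·(−7)·(−6)·(−5) = −210 ≡ 11, so v_1 = 11^{−1} = 6 (mod 13).
  i = 2 (α = 3): (3−4)(3−11)(3−10)(3−9) = (−1)·(−8)·(−7)·(−6) = 336 ≡ 11, so v_2 = 11^{−1} = 6 (mod 13).
  i = 3 (α = 11): (11−4)(11−3)(11−10)(11−9) = 7·8·1·2 = 112 ≡ 8, so v_3 = 8^{−1} = 5 (mod 13).
  i = 4 (α = 10): (10−4)(10−3)(10−11)(10−9) = 6·7·(−1)·1 = −42 ≡ 10, so v_4 = 10^{−1} = 4 (mod 13).
  i = 5 (α = 9): (9−4)(9−3)(9−11)(9−10) = 5·6·(−2)·(−1) = 60 ≡ 8, so v_5 = 8^{−1} = 5 (mod 13).
  v = [6, 6, 5, 4, 5].
Step 2: syndromes of r = [1, 0, 8, 9, 6] (all sums mod 13).
  S_0 = Σ v_i r_i = 6·1 + 6·0 + 5·8 + 4·9 + 5·6 = 112 ≡ 8.
  S_1 = Σ v_i α_i r_i = 6·4·1 + 6·3·0 + 5·11·8 + 4·10·9 + 5·9·6 = 1094 ≡ 2.
  α_i^2 mod 13 = [3, 9, 4, 9, 3].
  S_2 = Σ v_i α_i^2 r_i = 6·3·1 + 6·9·0 + 5·4·8 + 4·9·9 + 5·3·6 = 592 ≡ 7.
  S = (8, 2, 7) ≠ 0, so r is not a codeword (an error is present).
Step 3: locate the error. For a single error e at position i, S_ℓ = v_i·e·α_i^ℓ, so α_err = S_1/S_0.
  S_0^{−1} = 8^{−1} = 5 (mod 13), so α_err = 2·5 = 10 ≡ 10 = α_4. Error position i = 4.
  Consistency check: S_2/S_1 = 7·7 = 49 ≡ 10 = α_err ✓ (single-error assumption holds).
Step 4: error magnitude e = S_0/v_4 = S_0·∏_{j≠4}(α_4 − α_j) = 8·10 = 80 ≡ 2 (mod 13).
Step 5: correct position 4: c_4 = r_4 − e = 9 − 2 ≡ 7 (mod 13). Hence c = [1, 0, 8, 7, 6].
  Check: interpolating c through the α_i gives m(x) = 10 + 1·x (degree < 2) with m(α_i) = c_i for every i, so c is indeed a codeword.


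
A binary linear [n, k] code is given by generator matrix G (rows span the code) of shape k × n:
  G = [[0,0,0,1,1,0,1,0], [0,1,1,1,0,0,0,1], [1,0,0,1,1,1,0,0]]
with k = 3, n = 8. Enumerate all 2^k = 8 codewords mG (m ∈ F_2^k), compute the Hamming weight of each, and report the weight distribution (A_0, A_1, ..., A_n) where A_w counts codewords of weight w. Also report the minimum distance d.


Weight distribution: A_0 = 1, A_3 = 2, A_4 = 2, A_5 = 1, A_6 = 1, A_7 = 1. Minimum distance d = 3.

Enumerate all 2^3 = 8 messages m ∈ F_2^3.
For each, compute codeword c = mG in F_2^8, then tally its weight.
  m = 000 → c = 00000000, weight = 0.
  m = 100 → c = 00011010, weight = 3.
  m = 010 → c = 01110001, weight = 4.
  m = 110 → c = 01101011, weight = 5.
  m = 001 → c = 10011100, weight = 4.
  m = 101 → c = 10000110, weight = 3.
  m = 011 → c = 11101101, weight = 6.
  m = 111 → c = 11110111, weight = 7.
Tally weights:
  weight 0: 1 codewords.
  weight 3: 2 codewords.
  weight 4: 2 codewords.
  weight 5: 1 codewords.
  weight 6: 1 codewords.
  weight 7: 1 codewords.
Minimum distance d = smallest w > 0 with A_w > 0 = 3.
Sanity: Σ A_w = 8 = 2^3 = 8 ✓.


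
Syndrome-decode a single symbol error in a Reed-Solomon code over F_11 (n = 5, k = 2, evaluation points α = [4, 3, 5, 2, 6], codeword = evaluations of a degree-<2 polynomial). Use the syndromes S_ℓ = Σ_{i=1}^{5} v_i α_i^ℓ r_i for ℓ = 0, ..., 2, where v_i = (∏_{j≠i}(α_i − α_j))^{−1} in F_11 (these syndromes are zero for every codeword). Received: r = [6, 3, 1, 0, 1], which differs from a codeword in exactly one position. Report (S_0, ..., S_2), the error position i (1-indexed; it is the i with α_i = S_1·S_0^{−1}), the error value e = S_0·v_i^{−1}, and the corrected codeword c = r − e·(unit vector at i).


S = (5, 3, 4), error at position 3, error magnitude e = 3, c = [6, 3, 9, 0, 1].

Step 1: column multipliers v_i = (∏_{j≠i}(α_i − α_j))^{−1} mod 11.
  i = 1 (α = 4): (4−3)(4−5)(4−2)(4−6) = 1·(−1)·2·(−2) = 4 ≡ 4, so v_1 = 4^{−1} = 3 (mod 11).
  i = 2 (α = 3): (3−4)(3−5)(3−2)(3−6) = (−1)·(−2)·1·(−3) = −6 ≡ 5, so v_2 = 5^{−1} = 9 (mod 11).
  i = 3 (α = 5): (5−4)(5−3)(5−2)(5−6) = 1·2·3·(−1) = −6 ≡ 5, so v_3 = 5^{−1} = 9 (mod 11).
  i = 4 (α = 2): (2−4)(2−3)(2−5)(2−6) = (−2)·(−1)·(−3)·(−4) = 24 ≡ 2, so v_4 = 2^{−1} = 6 (mod 11).
  i = 5 (α = 6): (6−4)(6−3)(6−5)(6−2) = 2·3·1·4 = 24 ≡ 2, so v_5 = 2^{−1} = 6 (mod 11).
  v = [3, 9, 9, 6, 6].
Step 2: syndromes of r = [6, 3, 1, 0, 1] (all sums mod 11).
  S_0 = Σ v_i r_i = 3·6 + 9·3 + 9·1 + 6·0 + 6·1 = 60 ≡ 5.
  S_1 = Σ v_i α_i r_i = 3·4·6 + 9·3·3 + 9·5·1 + 6·2·0 + 6·6·1 = 234 ≡ 3.
  α_i^2 mod 11 = [5, 9, 3, 4, 3].
  S_2 = Σ v_i α_i^2 r_i = 3·5·6 + 9·9·3 + 9·3·1 + 6·4·0 + 6·3·1 = 378 ≡ 4.
  S = (5, 3, 4) ≠ 0, so r is not a codeword (an error is present).
Step 3: locate the error. For a single error e at position i, S_ℓ = v_i·e·α_i^ℓ, so α_err = S_1/S_0.
  S_0^{−1} = 5^{−1} = 9 (mod 11), so α_err = 3·9 = 27 ≡ 5 = α_3. Error position i = 3.
  Consistency check: S_2/S_1 = 4·4 = 16 ≡ 5 = α_err ✓ (single-error assumption holds).
Step 4: error magnitude e = S_0/v_3 = S_0·∏_{j≠3}(α_3 − α_j) = 5·5 = 25 ≡ 3 (mod 11).
Step 5: correct position 3: c_3 = r_3 − e = 1 − 3 ≡ 9 (mod 11). Hence c = [6, 3, 9, 0, 1].
  Check: interpolating c through the α_i gives m(x) = 5 + 3·x (degree < 2) with m(α_i) = c_i for every i, so c is indeed a codeword.


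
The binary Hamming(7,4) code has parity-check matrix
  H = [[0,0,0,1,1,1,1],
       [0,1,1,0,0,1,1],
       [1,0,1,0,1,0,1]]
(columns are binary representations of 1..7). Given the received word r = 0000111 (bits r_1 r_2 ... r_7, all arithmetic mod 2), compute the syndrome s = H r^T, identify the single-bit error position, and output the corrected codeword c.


s = (1, 0, 0)^T, error position = 4, corrected codeword c = 0001111

Compute s = H r^T mod 2 one row at a time:
  s_1 = 0 + 1 + 1 + 1 = 3 ≡ 1 (mod 2).
  s_2 = 0 + 0 + 1 + 1 = 2 ≡ 0 (mod 2).
  s_3 = 0 + 0 + 1 + 1 = 2 ≡ 0 (mod 2).
s = (1, 0, 0)^T — this equals column 4 of H (binary 100), so error is at position 4.
Correct: flip bit 4 of r = 0000111 to get c = 0001111.


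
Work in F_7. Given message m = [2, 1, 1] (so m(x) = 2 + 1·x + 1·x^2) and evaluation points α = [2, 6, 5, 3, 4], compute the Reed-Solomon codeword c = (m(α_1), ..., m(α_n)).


c = [1, 2, 4, 0, 1]

Message polynomial: m(x) = 2 + 1·x + 1·x^2 (mod 7).
For each evaluation point α_i, compute m(α_i) mod 7:
  α_1 = 2: Horner steps 1 → 3 → 1, so m(2) = 1.
  α_2 = 6: Horner steps 1 → 0 → 2, so m(6) = 2.
  α_3 = 5: Horner steps 1 → 6 → 4, so m(5) = 4.
  α_4 = 3: Horner steps 1 → 4 → 0, so m(3) = 0.
  α_5 = 4: Horner steps 1 → 5 → 1, so m(4) = 1.
Codeword c = [1, 2, 4, 0, 1] ∈ F_7^5.


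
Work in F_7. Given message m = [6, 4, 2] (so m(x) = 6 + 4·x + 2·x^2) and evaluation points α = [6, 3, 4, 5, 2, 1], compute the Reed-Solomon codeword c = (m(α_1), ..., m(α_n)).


c = [4, 1, 5, 6, 1, 5]

Message polynomial: m(x) = 6 + 4·x + 2·x^2 (mod 7).
For each evaluation point α_i, compute m(α_i) mod 7:
  α_1 = 6: Horner steps 2 → 2 → 4, so m(6) = 4.
  α_2 = 3: Horner steps 2 → 3 → 1, so m(3) = 1.
  α_3 = 4: Horner steps 2 → 5 → 5, so m(4) = 5.
  α_4 = 5: Horner steps 2 → 0 → 6, so m(5) = 6.
  α_5 = 2: Horner steps 2 → 1 → 1, so m(2) = 1.
  α_6 = 1: Horner steps 2 → 6 → 5, so m(1) = 5.
Codeword c = [4, 1, 5, 6, 1, 5] ∈ F_7^6.


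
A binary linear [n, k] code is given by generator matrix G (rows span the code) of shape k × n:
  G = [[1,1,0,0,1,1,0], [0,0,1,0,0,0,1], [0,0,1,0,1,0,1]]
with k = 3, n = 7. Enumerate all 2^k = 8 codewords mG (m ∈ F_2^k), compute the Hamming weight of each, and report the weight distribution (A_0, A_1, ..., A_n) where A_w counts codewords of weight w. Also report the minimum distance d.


Weight distribution: A_0 = 1, A_1 = 1, A_2 = 1, A_3 = 2, A_4 = 1, A_5 = 1, A_6 = 1. Minimum distance d = 1.

Enumerate all 2^3 = 8 messages m ∈ F_2^3.
For each, compute codeword c = mG in F_2^7, then tally its weight.
  m = 000 → c = 0000000, weight = 0.
  m = 100 → c = 1100110, weight = 4.
  m = 010 → c = 0010001, weight = 2.
  m = 110 → c = 1110111, weight = 6.
  m = 001 → c = 0010101, weight = 3.
  m = 101 → c = 1110011, weight = 5.
  m = 011 → c = 0000100, weight = 1.
  m = 111 → c = 1100010, weight = 3.
Tally weights:
  weight 0: 1 codewords.
  weight 1: 1 codewords.
  weight 2: 1 codewords.
  weight 3: 2 codewords.
  weight 4: 1 codewords.
  weight 5: 1 codewords.
  weight 6: 1 codewords.
Minimum distance d = smallest w > 0 with A_w > 0 = 1.
Sanity: Σ A_w = 8 = 2^3 = 8 ✓.


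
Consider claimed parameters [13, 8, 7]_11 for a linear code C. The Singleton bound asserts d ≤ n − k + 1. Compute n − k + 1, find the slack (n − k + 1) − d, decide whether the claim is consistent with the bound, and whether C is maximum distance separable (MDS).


Singleton RHS = n − k + 1 = 6, slack = -1, bound violated (no such code; not MDS).

Singleton bound: d ≤ n − k + 1.
Here n = 13, k = 8, so n − k + 1 = 6.
Given d = 7, check d ≤ 6: NO.
Slack = (n − k + 1) − d = -1.
The slack is negative: d = 7 exceeds n − k + 1 = 6 by 1, so the Singleton bound is violated and no linear [13, 8, 7]_11 code can exist. In particular it is not MDS (MDS requires d = n − k + 1 exactly).
Description: the claimed parameters are [13, 8, 7]_11; such a code would be impossible (violates the Singleton bound).


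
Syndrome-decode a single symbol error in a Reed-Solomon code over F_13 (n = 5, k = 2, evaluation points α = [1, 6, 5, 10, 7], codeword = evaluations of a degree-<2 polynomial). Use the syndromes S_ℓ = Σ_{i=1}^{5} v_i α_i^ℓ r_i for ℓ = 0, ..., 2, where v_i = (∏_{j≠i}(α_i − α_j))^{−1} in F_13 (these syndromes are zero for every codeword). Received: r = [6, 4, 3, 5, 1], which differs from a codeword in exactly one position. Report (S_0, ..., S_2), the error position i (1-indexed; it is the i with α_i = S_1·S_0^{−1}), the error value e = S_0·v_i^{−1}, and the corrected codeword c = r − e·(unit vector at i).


S = (4, 7, 9), error at position 3, error magnitude e = 9, c = [6, 4, 7, 5, 1].

Step 1: column multipliers v_i = (∏_{j≠i}(α_i − α_j))^{−1} mod 13.
  i = 1 (α = 1): (1−6)(1−5)(1−10)(1−7) = (−5)·(−4)·(−9)·(−6) = 1080 ≡ 1, so v_1 = 1^{−1} = 1 (mod 13).
  i = 2 (α = 6): (6−1)(6−5)(6−10)(6−7) = 5·1·(−4)·(−1) = 20 ≡ 7, so v_2 = 7^{−1} = 2 (mod 13).
  i = 3 (α = 5): (5−1)(5−6)(5−10)(5−7) = 4·(−1)·(−5)·(−2) = −40 ≡ 12, so v_3 = 12^{−1} = 12 (mod 13).
  i = 4 (α = 10): (10−1)(10−6)(10−5)(10−7) = 9·4·5·3 = 540 ≡ 7, so v_4 = 7^{−1} = 2 (mod 13).
  i = 5 (α = 7): (7−1)(7−6)(7−5)(7−10) = 6·1·2·(−3) = −36 ≡ 3, so v_5 = 3^{−1} = 9 (mod 13).
  v = [1, 2, 12, 2, 9].
Step 2: syndromes of r = [6, 4, 3, 5, 1] (all sums mod 13).
  S_0 = Σ v_i r_i = 1·6 + 2·4 + 12·3 + 2·5 + 9·1 = 69 ≡ 4.
  S_1 = Σ v_i α_i r_i = 1·1·6 + 2·6·4 + 12·5·3 + 2·10·5 + 9·7·1 = 397 ≡ 7.
  α_i^2 mod 13 = [1, 10, 12, 9, 10].
  S_2 = Σ v_i α_i^2 r_i = 1·1·6 + 2·10·4 + 12·12·3 + 2·9·5 + 9·10·1 = 698 ≡ 9.
  S = (4, 7, 9) ≠ 0, so r is not a codeword (an error is present).
Step 3: locate the error. For a single error e at position i, S_ℓ = v_i·e·α_i^ℓ, so α_err = S_1/S_0.
  S_0^{−1} = 4^{−1} = 10 (mod 13), so α_err = 7·10 = 70 ≡ 5 = α_3. Error position i = 3.
  Consistency check: S_2/S_1 = 9·2 = 18 ≡ 5 = α_err ✓ (single-error assumption holds).
Step 4: error magnitude e = S_0/v_3 = S_0·∏_{j≠3}(α_3 − α_j) = 4·12 = 48 ≡ 9 (mod 13).
Step 5: correct position 3: c_3 = r_3 − e = 3 − 9 ≡ 7 (mod 13). Hence c = [6, 4, 7, 5, 1].
  Check: interpolating c through the α_i gives m(x) = 9 + 10·x (degree < 2) with m(α_i) = c_i for every i, so c is indeed a codeword.


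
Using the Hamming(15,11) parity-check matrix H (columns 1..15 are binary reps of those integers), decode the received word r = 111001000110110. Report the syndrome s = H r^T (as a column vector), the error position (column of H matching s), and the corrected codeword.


s = (0, 1, 0, 0)^T, error position = 4, corrected codeword c = 111101000110110

Compute s = H r^T mod 2 one row at a time:
  s_1 = 0 + 0 + 1 + 1 + 0 + 1 + 1 + 0 = 4 ≡ 0 (mod 2).
  s_2 = 0 + 0 + 1 + 0 + 0 + 1 + 1 + 0 = 3 ≡ 1 (mod 2).
  s_3 = 1 + 1 + 1 + 0 + 1 + 1 + 1 + 0 = 6 ≡ 0 (mod 2).
  s_4 = 1 + 1 + 0 + 0 + 0 + 1 + 1 + 0 = 4 ≡ 0 (mod 2).
s = (0, 1, 0, 0)^T — this equals column 4 of H (binary 0100), so error is at position 4.
Correct: flip bit 4 of r = 111001000110110 to get c = 111101000110110.


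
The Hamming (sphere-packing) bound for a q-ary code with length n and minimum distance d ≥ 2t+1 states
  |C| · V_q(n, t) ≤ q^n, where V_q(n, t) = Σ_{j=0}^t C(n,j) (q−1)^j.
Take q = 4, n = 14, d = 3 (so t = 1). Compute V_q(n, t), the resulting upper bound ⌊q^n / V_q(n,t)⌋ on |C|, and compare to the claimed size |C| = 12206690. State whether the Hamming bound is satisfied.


V_q(n, t) = 43, q^n = 268435456, Hamming bound = 6242685, |C| = 12206690 > bound (violated).

Step 1: Compute V_q(n, t) = Σ_{j=0}^1 C(n, j) (q−1)^j.
  j = 0: C(14,0)·(3)^0 = 1·1 = 1.
  j = 1: C(14,1)·(3)^1 = 14·3 = 42.
  V_q(n, t) = 1 + 42 = 43.
Step 2: q^n = 4^14 = 268435456.
Step 3: Hamming bound ⌊q^n / V_q(n,t)⌋ = ⌊268435456/43⌋ = 6242685.
Step 4: Compare |C| = 12206690 to 6242685: violated.
The claimed |C| lies above the Hamming bound, so no 4-ary code of length 14 with d ≥ 3 can have 12206690 codewords.


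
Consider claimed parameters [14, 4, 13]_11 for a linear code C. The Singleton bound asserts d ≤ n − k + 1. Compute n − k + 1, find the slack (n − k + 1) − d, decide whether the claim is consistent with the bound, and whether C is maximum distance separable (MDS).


Singleton RHS = n − k + 1 = 11, slack = -2, bound violated (no such code; not MDS).

Singleton bound: d ≤ n − k + 1.
Here n = 14, k = 4, so n − k + 1 = 11.
Given d = 13, check d ≤ 11: NO.
Slack = (n − k + 1) − d = -2.
The slack is negative: d = 13 exceeds n − k + 1 = 11 by 2, so the Singleton bound is violated and no linear [14, 4, 13]_11 code can exist. In particular it is not MDS (MDS requires d = n − k + 1 exactly).
Description: the claimed parameters are [14, 4, 13]_11; such a code would be impossible (violates the Singleton bound).


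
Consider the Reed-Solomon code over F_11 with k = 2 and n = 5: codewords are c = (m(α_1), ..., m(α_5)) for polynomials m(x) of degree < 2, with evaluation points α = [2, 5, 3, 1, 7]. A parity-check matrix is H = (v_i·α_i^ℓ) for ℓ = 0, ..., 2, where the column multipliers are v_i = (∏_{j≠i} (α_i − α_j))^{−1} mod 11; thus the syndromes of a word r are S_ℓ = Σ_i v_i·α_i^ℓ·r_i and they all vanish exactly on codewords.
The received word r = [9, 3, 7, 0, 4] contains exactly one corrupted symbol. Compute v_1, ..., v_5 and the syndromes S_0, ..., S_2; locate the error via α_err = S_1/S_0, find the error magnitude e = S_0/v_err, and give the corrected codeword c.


S = (3, 10, 4), error at position 5, error magnitude e = 5, c = [9, 3, 7, 0, 10].

Step 1: column multipliers v_i = (∏_{j≠i}(α_i − α_j))^{−1} mod 11.
  i = 1 (α = 2): (2−5)(2−3)(2−1)(2−7) = (−3)·(−1)·1·(−5) = −15 ≡ 7, so v_1 = 7^{−1} = 8 (mod 11).
  i = 2 (α = 5): (5−2)(5−3)(5−1)(5−7) = 3·2·4·(−2) = −48 ≡ 7, so v_2 = 7^{−1} = 8 (mod 11).
  i = 3 (α = 3): (3−2)(3−5)(3−1)(3−7) = 1·(−2)·2·(−4) = 16 ≡ 5, so v_3 = 5^{−1} = 9 (mod 11).
  i = 4 (α = 1): (1−2)(1−5)(1−3)(1−7) = (−1)·(−4)·(−2)·(−6) = 48 ≡ 4, so v_4 = 4^{−1} = 3 (mod 11).
  i = 5 (α = 7): (7−2)(7−5)(7−3)(7−1) = 5·2·4·6 = 240 ≡ 9, so v_5 = 9^{−1} = 5 (mod 11).
  v = [8, 8, 9, 3, 5].
Step 2: syndromes of r = [9, 3, 7, 0, 4] (all sums mod 11).
  S_0 = Σ v_i r_i = 8·9 + 8·3 + 9·7 + 3·0 + 5·4 = 179 ≡ 3.
  S_1 = Σ v_i α_i r_i = 8·2·9 + 8·5·3 + 9·3·7 + 3·1·0 + 5·7·4 = 593 ≡ 10.
  α_i^2 mod 11 = [4, 3, 9, 1, 5].
  S_2 = Σ v_i α_i^2 r_i = 8·4·9 + 8·3·3 + 9·9·7 + 3·1·0 + 5·5·4 = 1027 ≡ 4.
  S = (3, 10, 4) ≠ 0, so r is not a codeword (an error is present).
Step 3: locate the error. For a single error e at position i, S_ℓ = v_i·e·α_i^ℓ, so α_err = S_1/S_0.
  S_0^{−1} = 3^{−1} = 4 (mod 11), so α_err = 10·4 = 40 ≡ 7 = α_5. Error position i = 5.
  Consistency check: S_2/S_1 = 4·10 = 40 ≡ 7 = α_err ✓ (single-error assumption holds).
Step 4: error magnitude e = S_0/v_5 = S_0·∏_{j≠5}(α_5 − α_j) = 3·9 = 27 ≡ 5 (mod 11).
Step 5: correct position 5: c_5 = r_5 − e = 4 − 5 ≡ 10 (mod 11). Hence c = [9, 3, 7, 0, 10].
  Check: interpolating c through the α_i gives m(x) = 2 + 9·x (degree < 2) with m(α_i) = c_i for every i, so c is indeed a codeword.


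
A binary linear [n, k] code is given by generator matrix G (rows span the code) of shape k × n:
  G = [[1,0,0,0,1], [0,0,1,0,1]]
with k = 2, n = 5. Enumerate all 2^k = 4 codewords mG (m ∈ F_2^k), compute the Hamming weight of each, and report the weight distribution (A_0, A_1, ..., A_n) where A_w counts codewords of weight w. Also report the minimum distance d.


Weight distribution: A_0 = 1, A_2 = 3. Minimum distance d = 2.

Enumerate all 2^2 = 4 messages m ∈ F_2^2.
For each, compute codeword c = mG in F_2^5, then tally its weight.
  m = 00 → c = 00000, weight = 0.
  m = 10 → c = 10001, weight = 2.
  m = 01 → c = 00101, weight = 2.
  m = 11 → c = 10100, weight = 2.
Tally weights:
  weight 0: 1 codewords.
  weight 2: 3 codewords.
Minimum distance d = smallest w > 0 with A_w > 0 = 2.
Sanity: Σ A_w = 4 = 2^2 = 4 ✓.


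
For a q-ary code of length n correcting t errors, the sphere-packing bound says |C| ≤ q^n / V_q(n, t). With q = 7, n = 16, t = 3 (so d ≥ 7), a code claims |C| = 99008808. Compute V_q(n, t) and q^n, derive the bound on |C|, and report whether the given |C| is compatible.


V_q(n, t) = 125377, q^n = 33232930569601, Hamming bound = 265064011, |C| = 99008808 ≤ bound (satisfied).

Step 1: Compute V_q(n, t) = Σ_{j=0}^3 C(n, j) (q−1)^j.
  j = 0: C(16,0)·(6)^0 = 1·1 = 1.
  j = 1: C(16,1)·(6)^1 = 16·6 = 96.
  j = 2: C(16,2)·(6)^2 = 120·36 = 4320.
  j = 3: C(16,3)·(6)^3 = 560·216 = 120960.
  V_q(n, t) = 1 + 96 + 4320 + 120960 = 125377.
Step 2: q^n = 7^16 = 33232930569601.
Step 3: Hamming bound ⌊q^n / V_q(n,t)⌋ = ⌊33232930569601/125377⌋ = 265064011.
Step 4: Compare |C| = 99008808 to 265064011: satisfied.
The claimed |C| lies below the Hamming bound.


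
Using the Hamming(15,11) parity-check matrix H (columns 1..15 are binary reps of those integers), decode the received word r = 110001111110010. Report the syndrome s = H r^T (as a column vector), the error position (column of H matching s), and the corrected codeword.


s = (1, 1, 0, 0)^T, error position = 12, corrected codeword c = 110001111111010

Compute s = H r^T mod 2 one row at a time:
  s_1 = 1 + 1 + 1 + 1 + 0 + 0 + 1 + 0 = 5 ≡ 1 (mod 2).
  s_2 = 0 + 0 + 1 + 1 + 0 + 0 + 1 + 0 = 3 ≡ 1 (mod 2).
  s_3 = 1 + 0 + 1 + 1 + 1 + 1 + 1 + 0 = 6 ≡ 0 (mod 2).
  s_4 = 1 + 0 + 0 + 1 + 1 + 1 + 0 + 0 = 4 ≡ 0 (mod 2).
s = (1, 1, 0, 0)^T — this equals column 12 of H (binary 1100), so error is at position 12.
Correct: flip bit 12 of r = 110001111110010 to get c = 110001111111010.


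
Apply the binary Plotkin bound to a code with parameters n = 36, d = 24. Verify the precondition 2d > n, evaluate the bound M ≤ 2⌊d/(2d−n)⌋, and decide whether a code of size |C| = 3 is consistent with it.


Plotkin bound M ≤ 4; given |C| = 3 ≤ bound (satisfied).

Check applicability: 2d = 48, n = 36.
2d − n = 12 > 0, so Plotkin applies.
Compute d/(2d−n) = 24/12 ≈ 2.0000.
⌊d/(2d−n)⌋ = 2.
Plotkin bound: M ≤ 2·2 = 4.
Given |C| = 3, check: satisfied.
This |C| is below the Plotkin bound.


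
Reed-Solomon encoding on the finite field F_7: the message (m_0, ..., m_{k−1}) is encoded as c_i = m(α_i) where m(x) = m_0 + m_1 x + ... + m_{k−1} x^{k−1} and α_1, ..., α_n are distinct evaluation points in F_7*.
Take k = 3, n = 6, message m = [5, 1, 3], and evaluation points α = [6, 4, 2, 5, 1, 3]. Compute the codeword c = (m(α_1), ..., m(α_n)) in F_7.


c = [0, 1, 5, 1, 2, 0]

Message polynomial: m(x) = 5 + 1·x + 3·x^2 (mod 7).
For each evaluation point α_i, compute m(α_i) mod 7:
  α_1 = 6: Horner steps 3 → 5 → 0, so m(6) = 0.
  α_2 = 4: Horner steps 3 → 6 → 1, so m(4) = 1.
  α_3 = 2: Horner steps 3 → 0 → 5, so m(2) = 5.
  α_4 = 5: Horner steps 3 → 2 → 1, so m(5) = 1.
  α_5 = 1: Horner steps 3 → 4 → 2, so m(1) = 2.
  α_6 = 3: Horner steps 3 → 3 → 0, so m(3) = 0.
Codeword c = [0, 1, 5, 1, 2, 0] ∈ F_7^6.


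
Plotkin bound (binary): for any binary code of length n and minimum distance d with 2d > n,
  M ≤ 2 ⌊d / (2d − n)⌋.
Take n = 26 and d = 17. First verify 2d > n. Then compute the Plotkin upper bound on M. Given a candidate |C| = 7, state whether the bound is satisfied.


Plotkin bound M ≤ 4; given |C| = 7 > bound (violated).

Check applicability: 2d = 34, n = 26.
2d − n = 8 > 0, so Plotkin applies.
Compute d/(2d−n) = 17/8 ≈ 2.1250.
⌊d/(2d−n)⌋ = 2.
Plotkin bound: M ≤ 2·2 = 4.
Given |C| = 7, check: VIOLATED.
This |C| is above the Plotkin bound, so no binary code with n = 26, d = 17 and 7 codewords exists.


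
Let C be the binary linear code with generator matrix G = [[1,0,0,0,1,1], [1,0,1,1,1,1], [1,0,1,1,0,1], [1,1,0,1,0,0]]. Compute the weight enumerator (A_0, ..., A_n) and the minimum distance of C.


Weight distribution: A_0 = 1, A_1 = 1, A_2 = 2, A_3 = 6, A_4 = 5, A_5 = 1. Minimum distance d = 1.

Enumerate all 2^4 = 16 messages m ∈ F_2^4.
For each, compute codeword c = mG in F_2^6, then tally its weight.
  m = 0000 → c = 000000, weight = 0.
  m = 1000 → c = 100011, weight = 3.
  m = 0100 → c = 101111, weight = 5.
  m = 1100 → c = 001100, weight = 2.
  m = 0010 → c = 101101, weight = 4.
  m = 1010 → c = 001110, weight = 3.
  m = 0110 → c = 000010, weight = 1.
  m = 1110 → c = 100001, weight = 2.
  m = 0001 → c = 110100, weight = 3.
  m = 1001 → c = 010111, weight = 4.
  m = 0101 → c = 011011, weight = 4.
  m = 1101 → c = 111000, weight = 3.
  m = 0011 → c = 011001, weight = 3.
  m = 1011 → c = 111010, weight = 4.
  m = 0111 → c = 110110, weight = 4.
  m = 1111 → c = 010101, weight = 3.
Tally weights:
  weight 0: 1 codewords.
  weight 1: 1 codewords.
  weight 2: 2 codewords.
  weight 3: 6 codewords.
  weight 4: 5 codewords.
  weight 5: 1 codewords.
Minimum distance d = smallest w > 0 with A_w > 0 = 1.
Sanity: Σ A_w = 16 = 2^4 = 16 ✓.


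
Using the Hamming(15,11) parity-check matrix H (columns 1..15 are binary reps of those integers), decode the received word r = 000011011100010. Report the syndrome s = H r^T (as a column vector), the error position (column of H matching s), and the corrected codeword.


s = (0, 1, 1, 0)^T, error position = 6, corrected codeword c = 000010011100010

Compute s = H r^T mod 2 one row at a time:
  s_1 = 1 + 1 + 1 + 0 + 0 + 0 + 1 + 0 = 4 ≡ 0 (mod 2).
  s_2 = 0 + 1 + 1 + 0 + 0 + 0 + 1 + 0 = 3 ≡ 1 (mod 2).
  s_3 = 0 + 0 + 1 + 0 + 1 + 0 + 1 + 0 = 3 ≡ 1 (mod 2).
  s_4 = 0 + 0 + 1 + 0 + 1 + 0 + 0 + 0 = 2 ≡ 0 (mod 2).
s = (0, 1, 1, 0)^T — this equals column 6 of H (binary 0110), so error is at position 6.
Correct: flip bit 6 of r = 000011011100010 to get c = 000010011100010.


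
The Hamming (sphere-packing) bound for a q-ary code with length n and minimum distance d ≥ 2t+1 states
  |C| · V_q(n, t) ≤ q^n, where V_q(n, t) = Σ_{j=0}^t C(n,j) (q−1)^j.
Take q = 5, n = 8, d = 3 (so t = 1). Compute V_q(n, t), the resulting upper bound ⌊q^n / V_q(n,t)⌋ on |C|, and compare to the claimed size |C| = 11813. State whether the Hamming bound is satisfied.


V_q(n, t) = 33, q^n = 390625, Hamming bound = 11837, |C| = 11813 ≤ bound (satisfied).

Step 1: Compute V_q(n, t) = Σ_{j=0}^1 C(n, j) (q−1)^j.
  j = 0: C(8,0)·(4)^0 = 1·1 = 1.
  j = 1: C(8,1)·(4)^1 = 8·4 = 32.
  V_q(n, t) = 1 + 32 = 33.
Step 2: q^n = 5^8 = 390625.
Step 3: Hamming bound ⌊q^n / V_q(n,t)⌋ = ⌊390625/33⌋ = 11837.
Step 4: Compare |C| = 11813 to 11837: satisfied.
The claimed |C| lies below the Hamming bound.


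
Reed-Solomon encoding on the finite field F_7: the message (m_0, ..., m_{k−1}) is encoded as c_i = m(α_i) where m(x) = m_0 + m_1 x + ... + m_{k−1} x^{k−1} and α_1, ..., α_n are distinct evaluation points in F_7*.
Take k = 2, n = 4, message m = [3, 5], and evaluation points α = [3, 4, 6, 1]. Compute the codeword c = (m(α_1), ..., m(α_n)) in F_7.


c = [4, 2, 5, 1]

Message polynomial: m(x) = 3 + 5·x (mod 7).
For each evaluation point α_i, compute m(α_i) mod 7:
  α_1 = 3: Horner steps 5 → 4, so m(3) = 4.
  α_2 = 4: Horner steps 5 → 2, so m(4) = 2.
  α_3 = 6: Horner steps 5 → 5, so m(6) = 5.
  α_4 = 1: Horner steps 5 → 1, so m(1) = 1.
Codeword c = [4, 2, 5, 1] ∈ F_7^4.


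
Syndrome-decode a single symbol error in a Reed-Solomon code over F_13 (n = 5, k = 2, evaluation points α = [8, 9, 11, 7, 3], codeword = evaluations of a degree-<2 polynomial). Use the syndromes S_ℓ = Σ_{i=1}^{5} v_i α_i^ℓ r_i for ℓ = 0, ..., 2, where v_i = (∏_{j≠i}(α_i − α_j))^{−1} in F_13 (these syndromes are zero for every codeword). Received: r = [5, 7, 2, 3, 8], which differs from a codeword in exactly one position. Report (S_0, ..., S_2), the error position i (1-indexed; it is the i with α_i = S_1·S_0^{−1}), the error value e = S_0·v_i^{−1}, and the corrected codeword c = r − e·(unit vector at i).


S = (3, 7, 12), error at position 3, error magnitude e = 4, c = [5, 7, 11, 3, 8].

Step 1: column multipliers v_i = (∏_{j≠i}(α_i − α_j))^{−1} mod 13.
  i = 1 (α = 8): (8−9)(8−11)(8−7)(8−3) = (−1)·(−3)·1·5 = 15 ≡ 2, so v_1 = 2^{−1} = 7 (mod 13).
  i = 2 (α = 9): (9−8)(9−11)(9−7)(9−3) = 1·(−2)·2·6 = −24 ≡ 2, so v_2 = 2^{−1} = 7 (mod 13).
  i = 3 (α = 11): (11−8)(11−9)(11−7)(11−3) = 3·2·4·8 = 192 ≡ 10, so v_3 = 10^{−1} = 4 (mod 13).
  i = 4 (α = 7): (7−8)(7−9)(7−11)(7−3) = (−1)·(−2)·(−4)·4 = −32 ≡ 7, so v_4 = 7^{−1} = 2 (mod 13).
  i = 5 (α = 3): (3−8)(3−9)(3−11)(3−7) = (−5)·(−6)·(−8)·(−4) = 960 ≡ 11, so v_5 = 11^{−1} = 6 (mod 13).
  v = [7, 7, 4, 2, 6].
Step 2: syndromes of r = [5, 7, 2, 3, 8] (all sums mod 13).
  S_0 = Σ v_i r_i = 7·5 + 7·7 + 4·2 + 2·3 + 6·8 = 146 ≡ 3.
  S_1 = Σ v_i α_i r_i = 7·8·5 + 7·9·7 + 4·11·2 + 2·7·3 + 6·3·8 = 995 ≡ 7.
  α_i^2 mod 13 = [12, 3, 4, 10, 9].
  S_2 = Σ v_i α_i^2 r_i = 7·12·5 + 7·3·7 + 4·4·2 + 2·10·3 + 6·9·8 = 1091 ≡ 12.
  S = (3, 7, 12) ≠ 0, so r is not a codeword (an error is present).
Step 3: locate the error. For a single error e at position i, S_ℓ = v_i·e·α_i^ℓ, so α_err = S_1/S_0.
  S_0^{−1} = 3^{−1} = 9 (mod 13), so α_err = 7·9 = 63 ≡ 11 = α_3. Error position i = 3.
  Consistency check: S_2/S_1 = 12·2 = 24 ≡ 11 = α_err ✓ (single-error assumption holds).
Step 4: error magnitude e = S_0/v_3 = S_0·∏_{j≠3}(α_3 − α_j) = 3·10 = 30 ≡ 4 (mod 13).
Step 5: correct position 3: c_3 = r_3 − e = 2 − 4 ≡ 11 (mod 13). Hence c = [5, 7, 11, 3, 8].
  Check: interpolating c through the α_i gives m(x) = 2 + 2·x (degree < 2) with m(α_i) = c_i for every i, so c is indeed a codeword.


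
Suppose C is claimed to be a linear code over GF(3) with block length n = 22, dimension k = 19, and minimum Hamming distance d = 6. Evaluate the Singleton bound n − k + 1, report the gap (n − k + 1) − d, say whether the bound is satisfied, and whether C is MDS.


Singleton RHS = n − k + 1 = 4, slack = -2, bound violated (no such code; not MDS).

Singleton bound: d ≤ n − k + 1.
Here n = 22, k = 19, so n − k + 1 = 4.
Given d = 6, check d ≤ 4: NO.
Slack = (n − k + 1) − d = -2.
The slack is negative: d = 6 exceeds n − k + 1 = 4 by 2, so the Singleton bound is violated and no linear [22, 19, 6]_3 code can exist. In particular it is not MDS (MDS requires d = n − k + 1 exactly).
Description: the claimed parameters are [22, 19, 6]_3; such a code would be impossible (violates the Singleton bound).


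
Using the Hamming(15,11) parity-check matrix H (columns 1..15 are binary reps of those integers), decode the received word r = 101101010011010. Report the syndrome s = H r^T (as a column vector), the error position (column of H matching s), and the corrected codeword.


s = (0, 0, 0, 1)^T, error position = 1, corrected codeword c = 001101010011010

Compute s = H r^T mod 2 one row at a time:
  s_1 = 1 + 0 + 0 + 1 + 1 + 0 + 1 + 0 = 4 ≡ 0 (mod 2).
  s_2 = 1 + 0 + 1 + 0 + 1 + 0 + 1 + 0 = 4 ≡ 0 (mod 2).
  s_3 = 0 + 1 + 1 + 0 + 0 + 1 + 1 + 0 = 4 ≡ 0 (mod 2).
  s_4 = 1 + 1 + 0 + 0 + 0 + 1 + 0 + 0 = 3 ≡ 1 (mod 2).
s = (0, 0, 0, 1)^T — this equals column 1 of H (binary 0001), so error is at position 1.
Correct: flip bit 1 of r = 101101010011010 to get c = 001101010011010.


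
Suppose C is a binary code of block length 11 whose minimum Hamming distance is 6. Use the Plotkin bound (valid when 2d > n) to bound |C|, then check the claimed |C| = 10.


Plotkin bound M ≤ 12; given |C| = 10 ≤ bound (satisfied).

Check applicability: 2d = 12, n = 11.
2d − n = 1 > 0, so Plotkin applies.
Compute d/(2d−n) = 6/1 ≈ 6.0000.
⌊d/(2d−n)⌋ = 6.
Plotkin bound: M ≤ 2·6 = 12.
Given |C| = 10, check: satisfied.
This |C| is below the Plotkin bound.


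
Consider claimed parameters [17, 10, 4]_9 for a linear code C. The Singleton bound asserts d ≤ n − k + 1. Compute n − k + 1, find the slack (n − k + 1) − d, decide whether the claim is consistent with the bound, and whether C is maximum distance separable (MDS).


Singleton RHS = n − k + 1 = 8, slack = 4, bound satisfied, not MDS.

Singleton bound: d ≤ n − k + 1.
Here n = 17, k = 10, so n − k + 1 = 8.
Given d = 4, check d ≤ 8: YES.
Slack = (n − k + 1) − d = 4.
The code is NOT MDS (slack = 4 > 0).
Description: the claimed parameters are [17, 10, 4]_9; such a code would be non-MDS.


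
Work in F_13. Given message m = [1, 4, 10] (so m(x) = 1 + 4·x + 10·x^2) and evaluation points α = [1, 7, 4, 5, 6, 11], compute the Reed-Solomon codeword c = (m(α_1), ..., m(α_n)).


c = [2, 12, 8, 11, 8, 7]

Message polynomial: m(x) = 1 + 4·x + 10·x^2 (mod 13).
For each evaluation point α_i, compute m(α_i) mod 13:
  α_1 = 1: Horner steps 10 → 1 → 2, so m(1) = 2.
  α_2 = 7: Horner steps 10 → 9 → 12, so m(7) = 12.
  α_3 = 4: Horner steps 10 → 5 → 8, so m(4) = 8.
  α_4 = 5: Horner steps 10 → 2 → 11, so m(5) = 11.
  α_5 = 6: Horner steps 10 → 12 → 8, so m(6) = 8.
  α_6 = 11: Horner steps 10 → 10 → 7, so m(11) = 7.
Codeword c = [2, 12, 8, 11, 8, 7] ∈ F_13^6.


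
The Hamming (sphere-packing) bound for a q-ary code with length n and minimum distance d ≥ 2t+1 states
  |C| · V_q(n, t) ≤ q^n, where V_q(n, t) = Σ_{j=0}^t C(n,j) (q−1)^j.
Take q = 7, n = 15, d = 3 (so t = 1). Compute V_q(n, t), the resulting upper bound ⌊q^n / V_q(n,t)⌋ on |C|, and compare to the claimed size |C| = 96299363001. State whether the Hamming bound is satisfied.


V_q(n, t) = 91, q^n = 4747561509943, Hamming bound = 52171005603, |C| = 96299363001 > bound (violated).

Step 1: Compute V_q(n, t) = Σ_{j=0}^1 C(n, j) (q−1)^j.
  j = 0: C(15,0)·(6)^0 = 1·1 = 1.
  j = 1: C(15,1)·(6)^1 = 15·6 = 90.
  V_q(n, t) = 1 + 90 = 91.
Step 2: q^n = 7^15 = 4747561509943.
Step 3: Hamming bound ⌊q^n / V_q(n,t)⌋ = ⌊4747561509943/91⌋ = 52171005603.
Step 4: Compare |C| = 96299363001 to 52171005603: violated.
The claimed |C| lies above the Hamming bound, so no 7-ary code of length 15 with d ≥ 3 can have 96299363001 codewords.


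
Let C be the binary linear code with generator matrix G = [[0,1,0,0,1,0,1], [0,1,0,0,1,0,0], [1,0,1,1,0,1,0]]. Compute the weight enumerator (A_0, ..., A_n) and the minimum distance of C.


Weight distribution: A_0 = 1, A_1 = 1, A_2 = 1, A_3 = 1, A_4 = 1, A_5 = 1, A_6 = 1, A_7 = 1. Minimum distance d = 1.

Enumerate all 2^3 = 8 messages m ∈ F_2^3.
For each, compute codeword c = mG in F_2^7, then tally its weight.
  m = 000 → c = 0000000, weight = 0.
  m = 100 → c = 0100101, weight = 3.
  m = 010 → c = 0100100, weight = 2.
  m = 110 → c = 0000001, weight = 1.
  m = 001 → c = 1011010, weight = 4.
  m = 101 → c = 1111111, weight = 7.
  m = 011 → c = 1111110, weight = 6.
  m = 111 → c = 1011011, weight = 5.
Tally weights:
  weight 0: 1 codewords.
  weight 1: 1 codewords.
  weight 2: 1 codewords.
  weight 3: 1 codewords.
  weight 4: 1 codewords.
  weight 5: 1 codewords.
  weight 6: 1 codewords.
  weight 7: 1 codewords.
Minimum distance d = smallest w > 0 with A_w > 0 = 1.
Sanity: Σ A_w = 8 = 2^3 = 8 ✓.
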